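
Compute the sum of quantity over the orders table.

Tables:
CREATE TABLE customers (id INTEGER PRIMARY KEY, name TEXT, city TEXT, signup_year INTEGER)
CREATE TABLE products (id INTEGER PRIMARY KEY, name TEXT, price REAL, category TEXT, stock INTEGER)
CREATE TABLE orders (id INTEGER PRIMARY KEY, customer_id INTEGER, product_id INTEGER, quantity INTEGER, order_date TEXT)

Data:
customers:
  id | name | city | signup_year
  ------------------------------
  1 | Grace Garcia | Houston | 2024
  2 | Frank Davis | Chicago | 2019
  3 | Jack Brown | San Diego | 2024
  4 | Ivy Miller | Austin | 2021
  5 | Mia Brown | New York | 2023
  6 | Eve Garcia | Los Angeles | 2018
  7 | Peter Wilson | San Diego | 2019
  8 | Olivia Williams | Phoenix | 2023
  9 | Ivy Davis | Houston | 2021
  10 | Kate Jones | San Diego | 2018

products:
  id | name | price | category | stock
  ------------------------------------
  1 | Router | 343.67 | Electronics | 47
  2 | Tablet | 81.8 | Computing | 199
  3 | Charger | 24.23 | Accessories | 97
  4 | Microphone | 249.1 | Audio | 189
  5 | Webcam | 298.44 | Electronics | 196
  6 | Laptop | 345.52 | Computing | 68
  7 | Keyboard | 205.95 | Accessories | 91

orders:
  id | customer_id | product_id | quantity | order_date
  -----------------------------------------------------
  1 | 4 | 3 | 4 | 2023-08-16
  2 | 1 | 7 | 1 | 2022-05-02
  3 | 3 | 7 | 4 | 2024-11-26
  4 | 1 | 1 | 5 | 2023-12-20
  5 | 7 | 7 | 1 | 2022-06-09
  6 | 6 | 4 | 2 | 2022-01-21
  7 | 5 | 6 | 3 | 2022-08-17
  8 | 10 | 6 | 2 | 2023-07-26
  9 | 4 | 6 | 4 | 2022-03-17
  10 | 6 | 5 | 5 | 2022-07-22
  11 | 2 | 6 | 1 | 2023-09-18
SELECT SUM(quantity) FROM orders

Execution result:
32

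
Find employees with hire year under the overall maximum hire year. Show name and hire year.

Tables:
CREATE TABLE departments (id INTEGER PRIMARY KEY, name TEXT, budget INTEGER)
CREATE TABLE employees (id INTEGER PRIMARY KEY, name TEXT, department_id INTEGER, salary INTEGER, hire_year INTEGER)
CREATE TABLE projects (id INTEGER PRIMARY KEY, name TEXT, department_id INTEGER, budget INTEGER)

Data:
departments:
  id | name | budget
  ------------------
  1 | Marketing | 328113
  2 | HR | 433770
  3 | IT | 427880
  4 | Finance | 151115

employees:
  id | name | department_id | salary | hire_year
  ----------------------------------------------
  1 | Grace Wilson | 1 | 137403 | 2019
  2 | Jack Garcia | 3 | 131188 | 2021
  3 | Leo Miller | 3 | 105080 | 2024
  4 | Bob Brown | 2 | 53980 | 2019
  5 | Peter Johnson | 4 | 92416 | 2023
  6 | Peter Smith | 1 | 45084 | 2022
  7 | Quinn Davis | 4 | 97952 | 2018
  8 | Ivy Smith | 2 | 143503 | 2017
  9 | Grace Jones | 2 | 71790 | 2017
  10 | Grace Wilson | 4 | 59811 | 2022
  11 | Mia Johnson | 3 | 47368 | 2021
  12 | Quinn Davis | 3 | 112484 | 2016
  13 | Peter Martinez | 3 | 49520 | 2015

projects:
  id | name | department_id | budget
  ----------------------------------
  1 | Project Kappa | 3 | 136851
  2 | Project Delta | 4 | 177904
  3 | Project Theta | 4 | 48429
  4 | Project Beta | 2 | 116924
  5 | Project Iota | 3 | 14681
SELECT name, hire_year FROM employees WHERE hire_year < (SELECT MAX(hire_year) FROM employees)

Execution result:
name | hire_year
Grace Wilson | 2019
Jack Garcia | 2021
Bob Brown | 2019
Peter Johnson | 2023
Peter Smith | 2022
Quinn Davis | 2018
Ivy Smith | 2017
Grace Jones | 2017
Grace Wilson | 2022
Mia Johnson | 2021
Quinn Davis | 2016
Peter Martinez | 2015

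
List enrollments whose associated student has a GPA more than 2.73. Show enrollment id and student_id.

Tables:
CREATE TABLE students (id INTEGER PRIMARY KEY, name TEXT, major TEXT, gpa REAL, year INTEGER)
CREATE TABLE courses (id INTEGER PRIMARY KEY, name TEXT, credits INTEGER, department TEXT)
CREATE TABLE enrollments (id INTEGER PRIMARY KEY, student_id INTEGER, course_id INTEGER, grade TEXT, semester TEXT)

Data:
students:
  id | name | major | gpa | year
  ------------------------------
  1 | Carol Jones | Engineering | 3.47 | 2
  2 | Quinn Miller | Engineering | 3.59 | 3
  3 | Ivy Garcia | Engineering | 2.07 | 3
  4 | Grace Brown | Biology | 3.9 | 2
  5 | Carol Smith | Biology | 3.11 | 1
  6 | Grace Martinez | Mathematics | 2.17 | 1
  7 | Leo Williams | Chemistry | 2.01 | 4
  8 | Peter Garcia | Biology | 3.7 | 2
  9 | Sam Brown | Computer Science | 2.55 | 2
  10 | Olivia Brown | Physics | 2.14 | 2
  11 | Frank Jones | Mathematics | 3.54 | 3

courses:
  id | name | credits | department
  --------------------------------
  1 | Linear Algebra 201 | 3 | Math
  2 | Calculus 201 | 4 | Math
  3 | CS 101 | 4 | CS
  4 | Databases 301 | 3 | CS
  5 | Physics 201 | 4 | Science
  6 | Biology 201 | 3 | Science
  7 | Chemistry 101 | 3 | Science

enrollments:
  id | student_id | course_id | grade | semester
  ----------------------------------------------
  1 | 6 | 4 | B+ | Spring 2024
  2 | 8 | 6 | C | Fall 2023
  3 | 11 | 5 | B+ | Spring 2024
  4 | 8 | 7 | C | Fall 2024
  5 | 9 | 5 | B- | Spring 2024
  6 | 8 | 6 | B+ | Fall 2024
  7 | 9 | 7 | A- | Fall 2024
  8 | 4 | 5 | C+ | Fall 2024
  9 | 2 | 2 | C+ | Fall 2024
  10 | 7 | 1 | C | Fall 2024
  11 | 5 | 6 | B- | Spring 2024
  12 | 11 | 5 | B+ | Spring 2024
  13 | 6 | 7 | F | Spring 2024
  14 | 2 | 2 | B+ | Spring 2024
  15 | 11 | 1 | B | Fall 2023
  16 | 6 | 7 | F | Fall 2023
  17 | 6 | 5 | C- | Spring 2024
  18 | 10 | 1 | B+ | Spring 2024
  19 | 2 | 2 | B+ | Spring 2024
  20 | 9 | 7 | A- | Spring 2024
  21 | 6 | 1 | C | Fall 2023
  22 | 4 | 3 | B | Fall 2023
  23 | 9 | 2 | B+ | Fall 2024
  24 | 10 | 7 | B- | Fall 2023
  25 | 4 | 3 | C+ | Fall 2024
SELECT id, student_id FROM enrollments WHERE student_id IN (SELECT id FROM students WHERE gpa > 2.73)

Execution result:
id | student_id
2 | 8
3 | 11
4 | 8
6 | 8
8 | 4
9 | 2
11 | 5
12 | 11
14 | 2
15 | 11
19 | 2
22 | 4
25 | 4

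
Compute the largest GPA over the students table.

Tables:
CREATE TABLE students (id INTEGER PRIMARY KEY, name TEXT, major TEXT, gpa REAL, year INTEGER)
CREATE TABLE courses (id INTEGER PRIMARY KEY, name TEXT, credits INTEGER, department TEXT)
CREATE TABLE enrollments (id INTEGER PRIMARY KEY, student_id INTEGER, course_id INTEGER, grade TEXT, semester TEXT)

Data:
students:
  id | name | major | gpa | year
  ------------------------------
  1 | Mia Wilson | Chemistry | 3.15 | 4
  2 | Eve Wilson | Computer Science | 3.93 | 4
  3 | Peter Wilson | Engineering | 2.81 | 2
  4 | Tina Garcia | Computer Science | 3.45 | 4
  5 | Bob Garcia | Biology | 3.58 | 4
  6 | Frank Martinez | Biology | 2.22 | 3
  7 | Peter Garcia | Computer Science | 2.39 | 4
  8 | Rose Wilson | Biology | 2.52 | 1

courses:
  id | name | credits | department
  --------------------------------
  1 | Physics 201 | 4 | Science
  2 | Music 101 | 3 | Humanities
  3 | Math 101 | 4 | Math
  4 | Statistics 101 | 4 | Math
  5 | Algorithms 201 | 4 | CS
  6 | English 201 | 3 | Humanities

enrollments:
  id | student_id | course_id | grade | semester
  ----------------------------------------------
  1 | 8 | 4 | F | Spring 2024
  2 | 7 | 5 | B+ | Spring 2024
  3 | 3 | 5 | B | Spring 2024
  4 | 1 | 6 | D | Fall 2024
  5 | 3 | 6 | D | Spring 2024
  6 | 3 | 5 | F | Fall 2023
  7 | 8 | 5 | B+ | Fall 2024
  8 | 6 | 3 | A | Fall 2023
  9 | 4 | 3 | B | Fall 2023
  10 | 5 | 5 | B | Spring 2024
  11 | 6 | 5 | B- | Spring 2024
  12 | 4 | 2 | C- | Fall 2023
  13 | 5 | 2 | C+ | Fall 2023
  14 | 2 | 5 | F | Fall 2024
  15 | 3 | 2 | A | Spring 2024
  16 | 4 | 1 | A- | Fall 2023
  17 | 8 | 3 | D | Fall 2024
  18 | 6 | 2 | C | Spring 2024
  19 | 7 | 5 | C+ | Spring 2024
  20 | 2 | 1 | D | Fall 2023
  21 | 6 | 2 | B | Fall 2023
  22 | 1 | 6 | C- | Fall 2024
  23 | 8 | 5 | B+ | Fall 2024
SELECT MAX(gpa) FROM students

Execution result:
3.93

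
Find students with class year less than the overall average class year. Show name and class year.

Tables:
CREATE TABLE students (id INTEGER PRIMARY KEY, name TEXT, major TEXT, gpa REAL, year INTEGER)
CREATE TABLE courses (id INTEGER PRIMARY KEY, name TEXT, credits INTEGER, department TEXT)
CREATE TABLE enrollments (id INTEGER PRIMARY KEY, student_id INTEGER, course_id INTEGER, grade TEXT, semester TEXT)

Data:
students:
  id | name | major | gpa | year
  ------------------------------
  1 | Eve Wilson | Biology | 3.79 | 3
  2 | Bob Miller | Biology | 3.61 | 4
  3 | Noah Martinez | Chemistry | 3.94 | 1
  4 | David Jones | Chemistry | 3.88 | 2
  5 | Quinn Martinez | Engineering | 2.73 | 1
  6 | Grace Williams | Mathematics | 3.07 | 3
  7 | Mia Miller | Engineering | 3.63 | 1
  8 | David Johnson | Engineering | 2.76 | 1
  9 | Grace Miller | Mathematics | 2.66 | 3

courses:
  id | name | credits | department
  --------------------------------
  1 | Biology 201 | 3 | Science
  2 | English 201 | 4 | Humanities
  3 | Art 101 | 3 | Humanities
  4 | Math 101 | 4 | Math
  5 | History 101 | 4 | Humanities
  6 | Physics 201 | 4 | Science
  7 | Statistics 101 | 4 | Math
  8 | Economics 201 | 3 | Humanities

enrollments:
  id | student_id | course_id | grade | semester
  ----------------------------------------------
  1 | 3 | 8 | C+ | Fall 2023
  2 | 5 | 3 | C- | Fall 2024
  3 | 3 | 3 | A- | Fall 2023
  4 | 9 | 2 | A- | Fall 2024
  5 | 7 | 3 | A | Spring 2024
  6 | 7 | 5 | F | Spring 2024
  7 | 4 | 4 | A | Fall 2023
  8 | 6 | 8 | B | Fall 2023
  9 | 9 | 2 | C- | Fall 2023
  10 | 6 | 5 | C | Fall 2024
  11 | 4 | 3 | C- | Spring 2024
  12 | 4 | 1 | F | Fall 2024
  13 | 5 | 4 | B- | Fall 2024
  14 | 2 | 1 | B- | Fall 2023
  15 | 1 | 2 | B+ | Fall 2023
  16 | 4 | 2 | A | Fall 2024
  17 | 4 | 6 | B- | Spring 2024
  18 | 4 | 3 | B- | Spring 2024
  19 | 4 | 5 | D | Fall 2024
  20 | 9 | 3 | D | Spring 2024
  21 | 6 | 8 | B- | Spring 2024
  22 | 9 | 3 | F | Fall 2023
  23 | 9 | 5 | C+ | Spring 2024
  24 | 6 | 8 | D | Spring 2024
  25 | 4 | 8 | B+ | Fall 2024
SELECT name, year FROM students WHERE year < (SELECT AVG(year) FROM students)

Execution result:
name | year
Noah Martinez | 1
David Jones | 2
Quinn Martinez | 1
Mia Miller | 1
David Johnson | 1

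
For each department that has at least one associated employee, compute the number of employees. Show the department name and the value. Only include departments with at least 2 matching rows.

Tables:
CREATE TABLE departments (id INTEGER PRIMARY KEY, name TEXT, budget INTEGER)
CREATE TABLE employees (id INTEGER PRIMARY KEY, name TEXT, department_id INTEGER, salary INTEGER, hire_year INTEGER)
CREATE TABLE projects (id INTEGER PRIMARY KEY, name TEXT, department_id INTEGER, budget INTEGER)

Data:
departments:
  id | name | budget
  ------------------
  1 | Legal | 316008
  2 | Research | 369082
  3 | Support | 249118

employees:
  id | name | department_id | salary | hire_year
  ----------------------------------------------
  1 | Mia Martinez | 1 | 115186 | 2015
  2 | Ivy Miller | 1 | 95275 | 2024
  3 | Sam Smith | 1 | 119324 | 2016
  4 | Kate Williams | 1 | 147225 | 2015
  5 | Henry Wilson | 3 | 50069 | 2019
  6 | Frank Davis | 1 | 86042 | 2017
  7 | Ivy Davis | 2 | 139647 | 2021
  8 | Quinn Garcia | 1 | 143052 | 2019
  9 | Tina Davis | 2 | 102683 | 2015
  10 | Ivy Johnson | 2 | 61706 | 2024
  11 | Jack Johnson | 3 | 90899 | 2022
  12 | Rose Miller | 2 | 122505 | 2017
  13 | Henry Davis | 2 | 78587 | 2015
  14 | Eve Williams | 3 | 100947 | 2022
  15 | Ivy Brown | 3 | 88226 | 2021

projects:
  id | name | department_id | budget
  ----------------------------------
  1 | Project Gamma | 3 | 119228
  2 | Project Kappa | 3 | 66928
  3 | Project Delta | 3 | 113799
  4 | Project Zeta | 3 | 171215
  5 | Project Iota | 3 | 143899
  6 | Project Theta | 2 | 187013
SELECT p.name, COUNT(*) AS n FROM employees c JOIN departments p ON c.department_id = p.id GROUP BY p.id, p.name HAVING COUNT(*) >= 2

Execution result:
name | n
Legal | 6
Research | 5
Support | 4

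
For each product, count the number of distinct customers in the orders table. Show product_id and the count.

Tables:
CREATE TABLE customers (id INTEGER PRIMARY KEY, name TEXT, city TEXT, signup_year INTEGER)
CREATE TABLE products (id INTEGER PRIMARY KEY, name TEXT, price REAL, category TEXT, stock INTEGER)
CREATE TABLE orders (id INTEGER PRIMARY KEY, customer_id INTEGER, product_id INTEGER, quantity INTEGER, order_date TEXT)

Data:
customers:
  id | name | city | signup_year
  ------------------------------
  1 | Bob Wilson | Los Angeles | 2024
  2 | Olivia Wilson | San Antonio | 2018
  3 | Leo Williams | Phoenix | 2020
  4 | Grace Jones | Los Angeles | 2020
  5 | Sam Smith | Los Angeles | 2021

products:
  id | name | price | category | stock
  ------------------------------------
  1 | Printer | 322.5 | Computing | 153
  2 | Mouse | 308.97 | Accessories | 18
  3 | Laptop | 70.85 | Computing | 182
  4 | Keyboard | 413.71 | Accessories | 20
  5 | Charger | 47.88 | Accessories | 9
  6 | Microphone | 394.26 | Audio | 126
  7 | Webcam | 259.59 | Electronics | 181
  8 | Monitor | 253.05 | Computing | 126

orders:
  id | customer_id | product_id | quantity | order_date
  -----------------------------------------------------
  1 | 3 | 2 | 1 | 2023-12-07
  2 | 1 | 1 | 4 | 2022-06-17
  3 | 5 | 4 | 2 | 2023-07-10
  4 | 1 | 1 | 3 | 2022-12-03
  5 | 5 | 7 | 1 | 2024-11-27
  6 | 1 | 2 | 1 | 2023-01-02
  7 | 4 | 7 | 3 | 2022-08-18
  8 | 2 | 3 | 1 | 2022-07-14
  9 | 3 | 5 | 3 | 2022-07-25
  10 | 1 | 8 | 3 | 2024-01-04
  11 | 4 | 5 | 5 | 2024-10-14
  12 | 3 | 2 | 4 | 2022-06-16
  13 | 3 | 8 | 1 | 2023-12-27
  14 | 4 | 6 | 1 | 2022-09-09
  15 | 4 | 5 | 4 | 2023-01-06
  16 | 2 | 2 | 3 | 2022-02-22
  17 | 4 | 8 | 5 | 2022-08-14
SELECT product_id, COUNT(DISTINCT customer_id) AS distinct_customer_count FROM orders GROUP BY product_id

Execution result:
product_id | distinct_customer_count
1 | 1
2 | 3
3 | 1
4 | 1
5 | 2
6 | 1
7 | 2
8 | 3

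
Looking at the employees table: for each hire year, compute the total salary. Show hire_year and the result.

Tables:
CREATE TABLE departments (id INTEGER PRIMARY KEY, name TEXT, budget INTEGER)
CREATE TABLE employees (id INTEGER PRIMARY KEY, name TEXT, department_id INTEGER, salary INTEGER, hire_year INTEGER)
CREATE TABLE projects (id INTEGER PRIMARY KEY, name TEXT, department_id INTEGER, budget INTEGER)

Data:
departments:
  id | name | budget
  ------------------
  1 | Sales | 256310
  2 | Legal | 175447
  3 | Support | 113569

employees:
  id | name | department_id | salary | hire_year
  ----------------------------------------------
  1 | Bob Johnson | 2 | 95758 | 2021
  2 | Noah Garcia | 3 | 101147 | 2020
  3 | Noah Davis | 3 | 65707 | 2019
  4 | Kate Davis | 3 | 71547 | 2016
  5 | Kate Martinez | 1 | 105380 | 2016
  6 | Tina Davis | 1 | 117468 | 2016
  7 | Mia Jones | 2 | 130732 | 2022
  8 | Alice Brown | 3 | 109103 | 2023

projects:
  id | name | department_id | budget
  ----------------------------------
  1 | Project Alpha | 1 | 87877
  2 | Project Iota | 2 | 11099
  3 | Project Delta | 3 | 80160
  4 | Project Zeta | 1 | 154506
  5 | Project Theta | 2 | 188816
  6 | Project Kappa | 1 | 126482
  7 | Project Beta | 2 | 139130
SELECT hire_year, SUM(salary) AS sum_salary FROM employees GROUP BY hire_year

Execution result:
hire_year | sum_salary
2016 | 294395
2019 | 65707
2020 | 101147
2021 | 95758
2022 | 130732
2023 | 109103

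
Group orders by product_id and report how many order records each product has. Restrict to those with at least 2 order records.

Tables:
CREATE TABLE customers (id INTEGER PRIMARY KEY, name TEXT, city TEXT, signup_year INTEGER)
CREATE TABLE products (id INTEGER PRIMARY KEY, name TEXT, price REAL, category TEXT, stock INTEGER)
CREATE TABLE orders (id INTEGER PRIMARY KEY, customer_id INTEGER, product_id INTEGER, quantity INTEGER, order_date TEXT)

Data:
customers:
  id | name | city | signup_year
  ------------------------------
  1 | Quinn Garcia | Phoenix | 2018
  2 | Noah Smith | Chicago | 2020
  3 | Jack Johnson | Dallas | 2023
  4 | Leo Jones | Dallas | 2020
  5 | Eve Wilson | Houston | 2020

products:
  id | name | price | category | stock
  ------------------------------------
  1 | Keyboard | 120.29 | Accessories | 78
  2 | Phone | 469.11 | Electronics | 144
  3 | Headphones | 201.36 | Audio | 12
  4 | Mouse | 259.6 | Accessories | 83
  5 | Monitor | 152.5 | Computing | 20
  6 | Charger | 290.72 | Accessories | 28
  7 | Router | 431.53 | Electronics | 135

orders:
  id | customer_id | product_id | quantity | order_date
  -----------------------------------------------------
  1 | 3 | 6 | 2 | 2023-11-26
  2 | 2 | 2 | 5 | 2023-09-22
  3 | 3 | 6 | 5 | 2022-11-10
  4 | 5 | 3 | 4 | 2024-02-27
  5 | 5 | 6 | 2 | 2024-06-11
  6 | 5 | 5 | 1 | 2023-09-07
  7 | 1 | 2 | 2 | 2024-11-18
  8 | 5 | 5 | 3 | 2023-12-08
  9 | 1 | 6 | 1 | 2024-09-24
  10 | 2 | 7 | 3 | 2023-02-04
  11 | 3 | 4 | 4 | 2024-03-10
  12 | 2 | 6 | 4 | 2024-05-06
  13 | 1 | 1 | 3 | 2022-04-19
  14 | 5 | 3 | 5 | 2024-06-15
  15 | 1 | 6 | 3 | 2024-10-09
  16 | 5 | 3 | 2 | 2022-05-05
SELECT product_id, COUNT(*) AS order_count FROM orders GROUP BY product_id HAVING COUNT(*) >= 2

Execution result:
product_id | order_count
2 | 2
3 | 3
5 | 2
6 | 6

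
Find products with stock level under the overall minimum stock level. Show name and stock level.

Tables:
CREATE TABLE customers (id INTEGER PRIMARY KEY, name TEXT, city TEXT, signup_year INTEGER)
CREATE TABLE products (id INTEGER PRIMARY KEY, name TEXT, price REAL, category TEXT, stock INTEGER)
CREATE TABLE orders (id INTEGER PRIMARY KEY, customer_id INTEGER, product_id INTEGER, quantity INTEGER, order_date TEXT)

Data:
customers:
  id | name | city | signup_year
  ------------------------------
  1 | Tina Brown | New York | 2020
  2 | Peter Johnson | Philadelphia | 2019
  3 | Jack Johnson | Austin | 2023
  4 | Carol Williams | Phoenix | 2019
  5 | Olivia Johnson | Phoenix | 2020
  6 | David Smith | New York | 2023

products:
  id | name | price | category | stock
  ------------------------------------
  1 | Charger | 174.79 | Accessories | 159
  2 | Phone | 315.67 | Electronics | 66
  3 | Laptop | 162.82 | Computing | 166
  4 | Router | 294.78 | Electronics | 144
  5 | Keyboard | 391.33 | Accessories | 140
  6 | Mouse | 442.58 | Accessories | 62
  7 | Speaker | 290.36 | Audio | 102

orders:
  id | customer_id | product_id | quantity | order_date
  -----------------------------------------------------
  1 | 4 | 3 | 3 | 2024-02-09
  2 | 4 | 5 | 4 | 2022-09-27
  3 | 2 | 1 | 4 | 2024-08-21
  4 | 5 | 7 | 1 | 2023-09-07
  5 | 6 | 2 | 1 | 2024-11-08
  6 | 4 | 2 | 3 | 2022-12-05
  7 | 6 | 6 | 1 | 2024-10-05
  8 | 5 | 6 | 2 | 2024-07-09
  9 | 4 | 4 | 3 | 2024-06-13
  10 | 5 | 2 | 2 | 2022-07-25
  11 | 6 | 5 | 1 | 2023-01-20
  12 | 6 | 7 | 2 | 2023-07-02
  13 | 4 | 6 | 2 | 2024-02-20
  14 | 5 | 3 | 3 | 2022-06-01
SELECT name, stock FROM products WHERE stock < (SELECT MIN(stock) FROM products)

Execution result:
(no rows)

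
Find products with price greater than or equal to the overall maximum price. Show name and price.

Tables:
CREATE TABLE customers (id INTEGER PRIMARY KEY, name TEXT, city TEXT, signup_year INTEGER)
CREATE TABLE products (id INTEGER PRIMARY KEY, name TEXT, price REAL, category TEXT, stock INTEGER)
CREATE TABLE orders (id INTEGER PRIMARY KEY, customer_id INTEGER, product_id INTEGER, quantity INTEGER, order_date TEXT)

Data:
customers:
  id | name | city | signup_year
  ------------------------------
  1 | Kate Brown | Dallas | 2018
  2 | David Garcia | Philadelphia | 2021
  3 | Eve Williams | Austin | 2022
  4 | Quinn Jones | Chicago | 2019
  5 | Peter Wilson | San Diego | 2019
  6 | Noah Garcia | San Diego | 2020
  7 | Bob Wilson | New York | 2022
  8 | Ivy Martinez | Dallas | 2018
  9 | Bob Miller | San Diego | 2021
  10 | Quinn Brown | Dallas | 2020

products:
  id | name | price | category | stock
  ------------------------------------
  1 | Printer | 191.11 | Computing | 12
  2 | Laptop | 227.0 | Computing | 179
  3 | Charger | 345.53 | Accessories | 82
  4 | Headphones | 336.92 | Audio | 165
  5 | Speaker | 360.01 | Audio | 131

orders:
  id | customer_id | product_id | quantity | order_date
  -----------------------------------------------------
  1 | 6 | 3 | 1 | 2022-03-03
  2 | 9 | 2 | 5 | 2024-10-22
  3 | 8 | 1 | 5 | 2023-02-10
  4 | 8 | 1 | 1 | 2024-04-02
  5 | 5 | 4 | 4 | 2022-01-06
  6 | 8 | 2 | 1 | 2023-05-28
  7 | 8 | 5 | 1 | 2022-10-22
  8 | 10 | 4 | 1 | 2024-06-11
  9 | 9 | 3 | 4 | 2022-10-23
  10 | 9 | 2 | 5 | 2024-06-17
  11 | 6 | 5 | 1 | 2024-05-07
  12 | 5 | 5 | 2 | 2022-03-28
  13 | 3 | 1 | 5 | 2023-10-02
SELECT name, price FROM products WHERE price >= (SELECT MAX(price) FROM products)

Execution result:
name | price
Speaker | 360.01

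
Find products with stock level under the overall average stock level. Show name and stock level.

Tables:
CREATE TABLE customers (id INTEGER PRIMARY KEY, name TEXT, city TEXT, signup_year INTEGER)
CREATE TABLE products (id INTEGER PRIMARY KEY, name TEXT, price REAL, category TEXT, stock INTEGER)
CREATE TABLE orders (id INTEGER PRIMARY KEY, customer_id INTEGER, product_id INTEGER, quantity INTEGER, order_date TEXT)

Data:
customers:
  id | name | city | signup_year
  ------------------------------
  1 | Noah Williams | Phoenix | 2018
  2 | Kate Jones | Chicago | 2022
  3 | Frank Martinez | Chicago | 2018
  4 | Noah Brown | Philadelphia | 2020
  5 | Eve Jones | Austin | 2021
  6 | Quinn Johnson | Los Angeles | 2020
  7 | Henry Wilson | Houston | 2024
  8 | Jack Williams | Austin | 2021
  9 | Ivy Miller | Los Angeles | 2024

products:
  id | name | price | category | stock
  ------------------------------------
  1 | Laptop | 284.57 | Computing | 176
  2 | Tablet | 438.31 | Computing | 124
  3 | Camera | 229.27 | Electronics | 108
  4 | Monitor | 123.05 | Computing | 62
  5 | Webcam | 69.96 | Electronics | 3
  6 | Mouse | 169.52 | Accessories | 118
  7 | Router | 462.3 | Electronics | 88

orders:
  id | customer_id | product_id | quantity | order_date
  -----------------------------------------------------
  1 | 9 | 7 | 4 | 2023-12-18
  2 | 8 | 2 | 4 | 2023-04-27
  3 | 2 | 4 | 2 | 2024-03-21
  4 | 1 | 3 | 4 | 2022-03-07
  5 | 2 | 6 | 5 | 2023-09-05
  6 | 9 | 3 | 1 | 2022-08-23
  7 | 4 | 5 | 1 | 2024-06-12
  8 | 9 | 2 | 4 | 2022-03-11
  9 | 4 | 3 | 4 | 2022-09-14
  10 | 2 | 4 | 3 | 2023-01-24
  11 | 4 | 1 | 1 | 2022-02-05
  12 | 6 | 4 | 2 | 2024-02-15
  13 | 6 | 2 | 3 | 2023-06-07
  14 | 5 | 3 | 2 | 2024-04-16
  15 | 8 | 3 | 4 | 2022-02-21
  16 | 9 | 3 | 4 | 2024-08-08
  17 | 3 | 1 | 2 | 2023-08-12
SELECT name, stock FROM products WHERE stock < (SELECT AVG(stock) FROM products)

Execution result:
name | stock
Monitor | 62
Webcam | 3
Router | 88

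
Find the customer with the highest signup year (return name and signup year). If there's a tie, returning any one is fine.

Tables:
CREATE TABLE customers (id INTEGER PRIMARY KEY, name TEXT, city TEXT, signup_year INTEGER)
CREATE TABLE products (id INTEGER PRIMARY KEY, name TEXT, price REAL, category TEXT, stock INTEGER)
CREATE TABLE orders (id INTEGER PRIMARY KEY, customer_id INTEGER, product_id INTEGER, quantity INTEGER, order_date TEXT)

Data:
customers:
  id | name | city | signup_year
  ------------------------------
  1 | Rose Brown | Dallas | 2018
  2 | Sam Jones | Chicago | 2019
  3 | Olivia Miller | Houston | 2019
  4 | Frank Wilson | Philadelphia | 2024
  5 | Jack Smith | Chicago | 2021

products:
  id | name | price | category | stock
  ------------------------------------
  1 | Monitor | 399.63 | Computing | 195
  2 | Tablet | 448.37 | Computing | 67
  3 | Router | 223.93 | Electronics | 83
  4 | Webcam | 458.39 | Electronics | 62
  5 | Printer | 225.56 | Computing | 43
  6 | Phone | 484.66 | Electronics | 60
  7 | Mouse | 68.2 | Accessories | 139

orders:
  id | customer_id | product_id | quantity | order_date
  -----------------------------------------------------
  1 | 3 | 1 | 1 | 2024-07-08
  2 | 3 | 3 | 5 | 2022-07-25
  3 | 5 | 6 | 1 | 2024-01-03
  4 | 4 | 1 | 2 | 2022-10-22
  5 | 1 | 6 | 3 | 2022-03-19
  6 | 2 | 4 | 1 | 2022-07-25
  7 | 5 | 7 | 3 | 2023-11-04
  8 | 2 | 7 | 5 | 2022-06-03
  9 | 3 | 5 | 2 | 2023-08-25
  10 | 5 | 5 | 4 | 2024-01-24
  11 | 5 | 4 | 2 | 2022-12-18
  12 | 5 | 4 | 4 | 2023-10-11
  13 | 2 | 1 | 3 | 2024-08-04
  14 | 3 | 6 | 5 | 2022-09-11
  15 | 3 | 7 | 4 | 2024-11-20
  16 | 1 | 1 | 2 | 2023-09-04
SELECT name, signup_year FROM customers ORDER BY signup_year DESC LIMIT 1

Execution result:
name | signup_year
Frank Wilson | 2024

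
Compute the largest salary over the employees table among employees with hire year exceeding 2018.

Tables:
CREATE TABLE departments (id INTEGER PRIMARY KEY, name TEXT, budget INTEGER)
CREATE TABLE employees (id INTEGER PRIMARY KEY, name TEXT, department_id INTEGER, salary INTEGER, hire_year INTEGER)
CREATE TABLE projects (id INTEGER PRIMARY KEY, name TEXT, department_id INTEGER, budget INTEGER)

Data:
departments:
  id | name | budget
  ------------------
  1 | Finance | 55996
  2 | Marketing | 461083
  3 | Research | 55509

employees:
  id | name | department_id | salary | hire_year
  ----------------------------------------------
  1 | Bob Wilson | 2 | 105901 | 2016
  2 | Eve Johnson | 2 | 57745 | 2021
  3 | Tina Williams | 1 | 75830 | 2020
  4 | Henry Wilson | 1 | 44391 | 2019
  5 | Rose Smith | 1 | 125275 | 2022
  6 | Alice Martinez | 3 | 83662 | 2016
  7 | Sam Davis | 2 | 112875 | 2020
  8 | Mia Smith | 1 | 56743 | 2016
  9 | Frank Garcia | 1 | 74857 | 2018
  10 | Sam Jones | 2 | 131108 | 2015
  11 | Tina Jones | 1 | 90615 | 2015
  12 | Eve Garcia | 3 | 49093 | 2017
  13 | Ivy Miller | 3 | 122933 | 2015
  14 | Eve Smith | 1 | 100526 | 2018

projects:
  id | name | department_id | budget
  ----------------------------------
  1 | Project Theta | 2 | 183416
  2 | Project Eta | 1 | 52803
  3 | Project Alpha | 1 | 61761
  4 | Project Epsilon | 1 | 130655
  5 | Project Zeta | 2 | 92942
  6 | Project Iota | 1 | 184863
SELECT MAX(salary) FROM employees WHERE hire_year > 2018

Execution result:
125275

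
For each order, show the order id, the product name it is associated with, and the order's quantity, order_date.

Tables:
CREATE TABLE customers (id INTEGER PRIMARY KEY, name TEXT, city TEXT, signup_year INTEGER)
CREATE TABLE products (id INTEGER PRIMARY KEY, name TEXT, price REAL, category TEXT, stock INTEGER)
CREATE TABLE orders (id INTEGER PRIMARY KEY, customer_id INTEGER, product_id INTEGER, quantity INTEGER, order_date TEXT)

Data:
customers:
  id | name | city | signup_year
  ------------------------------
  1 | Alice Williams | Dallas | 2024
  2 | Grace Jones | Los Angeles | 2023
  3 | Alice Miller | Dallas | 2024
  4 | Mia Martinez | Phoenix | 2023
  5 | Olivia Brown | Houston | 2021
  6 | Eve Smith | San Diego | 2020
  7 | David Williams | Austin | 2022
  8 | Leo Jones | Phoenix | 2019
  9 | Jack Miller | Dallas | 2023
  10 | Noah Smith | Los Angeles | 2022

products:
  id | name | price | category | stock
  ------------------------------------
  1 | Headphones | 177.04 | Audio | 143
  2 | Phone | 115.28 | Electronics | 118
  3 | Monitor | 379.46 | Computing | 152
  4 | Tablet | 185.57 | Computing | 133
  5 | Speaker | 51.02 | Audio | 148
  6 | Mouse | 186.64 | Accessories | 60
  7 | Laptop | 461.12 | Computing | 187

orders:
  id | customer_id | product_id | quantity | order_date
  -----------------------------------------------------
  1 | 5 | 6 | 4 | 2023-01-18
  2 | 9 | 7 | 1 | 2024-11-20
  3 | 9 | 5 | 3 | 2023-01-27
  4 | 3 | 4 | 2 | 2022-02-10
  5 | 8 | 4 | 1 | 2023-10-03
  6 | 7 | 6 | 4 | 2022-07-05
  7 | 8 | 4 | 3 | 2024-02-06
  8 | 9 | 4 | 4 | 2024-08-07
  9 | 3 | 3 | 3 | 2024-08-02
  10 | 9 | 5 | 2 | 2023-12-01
SELECT c.id, p.name AS product, c.quantity, c.order_date FROM orders c JOIN products p ON c.product_id = p.id

Execution result:
id | product | quantity | order_date
1 | Mouse | 4 | 2023-01-18
2 | Laptop | 1 | 2024-11-20
3 | Speaker | 3 | 2023-01-27
4 | Tablet | 2 | 2022-02-10
5 | Tablet | 1 | 2023-10-03
6 | Mouse | 4 | 2022-07-05
7 | Tablet | 3 | 2024-02-06
8 | Tablet | 4 | 2024-08-07
9 | Monitor | 3 | 2024-08-02
10 | Speaker | 2 | 2023-12-01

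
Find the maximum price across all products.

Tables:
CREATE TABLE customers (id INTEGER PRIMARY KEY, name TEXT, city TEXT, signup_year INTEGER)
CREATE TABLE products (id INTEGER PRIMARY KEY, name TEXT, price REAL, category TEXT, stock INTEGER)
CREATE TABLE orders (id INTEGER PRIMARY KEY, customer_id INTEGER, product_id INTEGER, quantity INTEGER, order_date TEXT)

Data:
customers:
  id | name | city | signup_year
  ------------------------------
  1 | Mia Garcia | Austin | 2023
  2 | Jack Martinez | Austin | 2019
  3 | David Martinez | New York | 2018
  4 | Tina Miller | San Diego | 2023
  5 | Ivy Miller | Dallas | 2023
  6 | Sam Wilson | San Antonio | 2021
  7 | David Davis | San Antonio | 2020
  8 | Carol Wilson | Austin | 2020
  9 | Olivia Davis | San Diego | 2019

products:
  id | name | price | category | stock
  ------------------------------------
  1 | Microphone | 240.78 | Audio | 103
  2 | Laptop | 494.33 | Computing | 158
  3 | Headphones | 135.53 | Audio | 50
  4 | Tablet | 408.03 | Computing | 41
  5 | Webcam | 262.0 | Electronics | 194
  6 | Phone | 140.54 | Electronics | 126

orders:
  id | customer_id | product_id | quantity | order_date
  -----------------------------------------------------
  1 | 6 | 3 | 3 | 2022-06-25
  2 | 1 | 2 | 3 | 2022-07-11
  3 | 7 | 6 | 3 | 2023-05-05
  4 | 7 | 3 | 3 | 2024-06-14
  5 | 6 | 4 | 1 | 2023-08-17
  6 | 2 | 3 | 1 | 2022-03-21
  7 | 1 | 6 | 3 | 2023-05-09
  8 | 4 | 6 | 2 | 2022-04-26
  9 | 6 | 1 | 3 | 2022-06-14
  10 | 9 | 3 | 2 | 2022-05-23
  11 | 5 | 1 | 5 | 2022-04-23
SELECT MAX(price) FROM products

Execution result:
494.33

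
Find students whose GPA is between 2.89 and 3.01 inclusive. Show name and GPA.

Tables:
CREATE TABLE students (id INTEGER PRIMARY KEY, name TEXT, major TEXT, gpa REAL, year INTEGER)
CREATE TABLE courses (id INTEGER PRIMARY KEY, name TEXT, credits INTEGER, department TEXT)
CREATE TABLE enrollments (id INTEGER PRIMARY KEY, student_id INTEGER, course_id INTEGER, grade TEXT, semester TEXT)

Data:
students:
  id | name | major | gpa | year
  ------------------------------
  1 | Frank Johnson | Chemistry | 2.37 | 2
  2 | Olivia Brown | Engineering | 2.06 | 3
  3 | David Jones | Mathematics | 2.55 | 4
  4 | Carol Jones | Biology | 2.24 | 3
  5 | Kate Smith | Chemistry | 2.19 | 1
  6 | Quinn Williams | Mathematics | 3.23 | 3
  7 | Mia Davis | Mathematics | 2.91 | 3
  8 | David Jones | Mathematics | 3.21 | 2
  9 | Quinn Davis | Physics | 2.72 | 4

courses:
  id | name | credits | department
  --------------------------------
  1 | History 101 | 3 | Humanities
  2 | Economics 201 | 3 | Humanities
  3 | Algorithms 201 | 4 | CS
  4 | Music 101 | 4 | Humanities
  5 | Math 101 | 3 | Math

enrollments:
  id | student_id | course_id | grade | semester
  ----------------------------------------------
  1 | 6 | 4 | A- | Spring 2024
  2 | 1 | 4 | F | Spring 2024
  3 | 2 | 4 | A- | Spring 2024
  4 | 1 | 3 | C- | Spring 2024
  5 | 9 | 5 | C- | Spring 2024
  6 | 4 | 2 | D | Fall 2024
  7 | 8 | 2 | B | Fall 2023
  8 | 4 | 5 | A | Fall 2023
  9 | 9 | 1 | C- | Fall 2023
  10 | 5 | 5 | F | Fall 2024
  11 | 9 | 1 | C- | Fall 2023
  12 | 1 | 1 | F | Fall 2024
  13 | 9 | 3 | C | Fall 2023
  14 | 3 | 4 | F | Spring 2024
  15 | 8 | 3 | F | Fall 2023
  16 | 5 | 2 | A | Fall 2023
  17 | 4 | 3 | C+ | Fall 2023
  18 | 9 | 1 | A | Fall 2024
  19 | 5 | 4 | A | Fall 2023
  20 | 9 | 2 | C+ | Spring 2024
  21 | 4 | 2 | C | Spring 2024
SELECT name, gpa FROM students WHERE gpa BETWEEN 2.89 AND 3.01

Execution result:
name | gpa
Mia Davis | 2.91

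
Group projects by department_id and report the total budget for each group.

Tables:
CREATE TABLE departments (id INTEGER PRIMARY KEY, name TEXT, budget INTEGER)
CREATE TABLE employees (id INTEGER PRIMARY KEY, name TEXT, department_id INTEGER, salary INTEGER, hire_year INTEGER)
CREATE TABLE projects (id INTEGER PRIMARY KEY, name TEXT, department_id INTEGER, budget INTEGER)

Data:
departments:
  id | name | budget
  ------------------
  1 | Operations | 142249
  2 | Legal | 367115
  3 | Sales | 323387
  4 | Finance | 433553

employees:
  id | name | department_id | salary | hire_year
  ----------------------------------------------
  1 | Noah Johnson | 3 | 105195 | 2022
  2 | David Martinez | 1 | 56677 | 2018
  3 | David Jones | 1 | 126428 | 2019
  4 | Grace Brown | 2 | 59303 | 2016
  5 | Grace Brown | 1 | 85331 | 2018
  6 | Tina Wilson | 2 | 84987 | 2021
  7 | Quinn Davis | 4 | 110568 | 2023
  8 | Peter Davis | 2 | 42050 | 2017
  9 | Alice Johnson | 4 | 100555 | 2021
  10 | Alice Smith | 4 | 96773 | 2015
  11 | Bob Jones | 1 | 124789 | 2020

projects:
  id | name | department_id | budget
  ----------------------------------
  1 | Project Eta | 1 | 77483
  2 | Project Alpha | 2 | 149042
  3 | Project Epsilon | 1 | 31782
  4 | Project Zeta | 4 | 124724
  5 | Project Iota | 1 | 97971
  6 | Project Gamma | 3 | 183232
SELECT department_id, SUM(budget) AS sum_budget FROM projects GROUP BY department_id

Execution result:
department_id | sum_budget
1 | 207236
2 | 149042
3 | 183232
4 | 124724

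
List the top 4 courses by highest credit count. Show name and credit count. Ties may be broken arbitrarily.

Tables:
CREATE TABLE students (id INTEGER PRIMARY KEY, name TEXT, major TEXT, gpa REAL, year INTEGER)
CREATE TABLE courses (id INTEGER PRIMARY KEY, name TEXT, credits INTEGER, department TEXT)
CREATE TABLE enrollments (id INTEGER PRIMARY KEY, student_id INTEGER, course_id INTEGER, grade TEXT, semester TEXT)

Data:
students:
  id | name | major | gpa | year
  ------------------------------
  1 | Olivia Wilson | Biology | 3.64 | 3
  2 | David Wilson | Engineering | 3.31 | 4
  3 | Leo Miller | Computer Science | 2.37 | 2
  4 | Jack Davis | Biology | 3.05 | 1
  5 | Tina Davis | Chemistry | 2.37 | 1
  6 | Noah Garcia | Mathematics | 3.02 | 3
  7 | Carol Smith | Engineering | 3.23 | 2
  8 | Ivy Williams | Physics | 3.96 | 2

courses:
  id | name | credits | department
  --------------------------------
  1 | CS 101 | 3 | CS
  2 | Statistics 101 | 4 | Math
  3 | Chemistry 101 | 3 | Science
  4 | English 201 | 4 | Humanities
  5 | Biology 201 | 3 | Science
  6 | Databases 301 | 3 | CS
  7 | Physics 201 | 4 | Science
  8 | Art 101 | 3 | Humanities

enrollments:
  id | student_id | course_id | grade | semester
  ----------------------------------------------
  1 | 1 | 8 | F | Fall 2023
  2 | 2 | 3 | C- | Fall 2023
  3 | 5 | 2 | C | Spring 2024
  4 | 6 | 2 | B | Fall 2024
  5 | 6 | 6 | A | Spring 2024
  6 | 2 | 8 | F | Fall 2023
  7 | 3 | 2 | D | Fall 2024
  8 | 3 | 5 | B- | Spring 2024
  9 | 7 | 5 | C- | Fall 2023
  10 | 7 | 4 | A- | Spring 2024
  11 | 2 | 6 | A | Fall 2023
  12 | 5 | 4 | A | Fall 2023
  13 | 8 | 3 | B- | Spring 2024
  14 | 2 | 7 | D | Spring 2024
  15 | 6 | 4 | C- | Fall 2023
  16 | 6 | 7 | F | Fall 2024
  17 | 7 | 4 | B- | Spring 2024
SELECT name, credits FROM courses ORDER BY credits DESC LIMIT 4

Execution result:
name | credits
Statistics 101 | 4
English 201 | 4
Physics 201 | 4
CS 101 | 3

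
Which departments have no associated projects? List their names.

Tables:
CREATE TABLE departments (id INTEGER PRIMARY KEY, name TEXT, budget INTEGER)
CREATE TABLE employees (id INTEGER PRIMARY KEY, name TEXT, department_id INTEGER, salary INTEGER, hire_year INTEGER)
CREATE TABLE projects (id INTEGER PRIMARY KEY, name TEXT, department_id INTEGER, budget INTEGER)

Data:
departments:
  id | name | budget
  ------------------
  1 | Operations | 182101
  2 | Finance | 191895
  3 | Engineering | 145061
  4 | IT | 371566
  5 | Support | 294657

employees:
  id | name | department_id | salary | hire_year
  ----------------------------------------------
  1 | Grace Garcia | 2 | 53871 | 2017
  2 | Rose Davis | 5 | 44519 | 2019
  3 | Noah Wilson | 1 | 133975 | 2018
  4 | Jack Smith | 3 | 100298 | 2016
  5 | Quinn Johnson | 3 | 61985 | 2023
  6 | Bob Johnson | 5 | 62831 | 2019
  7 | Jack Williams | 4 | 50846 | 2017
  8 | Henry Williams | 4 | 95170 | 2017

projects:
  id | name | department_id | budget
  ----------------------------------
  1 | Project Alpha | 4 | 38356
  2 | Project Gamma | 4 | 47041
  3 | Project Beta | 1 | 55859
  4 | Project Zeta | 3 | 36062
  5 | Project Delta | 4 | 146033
SELECT p.name FROM departments p LEFT JOIN projects c ON c.department_id = p.id WHERE c.id IS NULL

Execution result:
name
Finance
Support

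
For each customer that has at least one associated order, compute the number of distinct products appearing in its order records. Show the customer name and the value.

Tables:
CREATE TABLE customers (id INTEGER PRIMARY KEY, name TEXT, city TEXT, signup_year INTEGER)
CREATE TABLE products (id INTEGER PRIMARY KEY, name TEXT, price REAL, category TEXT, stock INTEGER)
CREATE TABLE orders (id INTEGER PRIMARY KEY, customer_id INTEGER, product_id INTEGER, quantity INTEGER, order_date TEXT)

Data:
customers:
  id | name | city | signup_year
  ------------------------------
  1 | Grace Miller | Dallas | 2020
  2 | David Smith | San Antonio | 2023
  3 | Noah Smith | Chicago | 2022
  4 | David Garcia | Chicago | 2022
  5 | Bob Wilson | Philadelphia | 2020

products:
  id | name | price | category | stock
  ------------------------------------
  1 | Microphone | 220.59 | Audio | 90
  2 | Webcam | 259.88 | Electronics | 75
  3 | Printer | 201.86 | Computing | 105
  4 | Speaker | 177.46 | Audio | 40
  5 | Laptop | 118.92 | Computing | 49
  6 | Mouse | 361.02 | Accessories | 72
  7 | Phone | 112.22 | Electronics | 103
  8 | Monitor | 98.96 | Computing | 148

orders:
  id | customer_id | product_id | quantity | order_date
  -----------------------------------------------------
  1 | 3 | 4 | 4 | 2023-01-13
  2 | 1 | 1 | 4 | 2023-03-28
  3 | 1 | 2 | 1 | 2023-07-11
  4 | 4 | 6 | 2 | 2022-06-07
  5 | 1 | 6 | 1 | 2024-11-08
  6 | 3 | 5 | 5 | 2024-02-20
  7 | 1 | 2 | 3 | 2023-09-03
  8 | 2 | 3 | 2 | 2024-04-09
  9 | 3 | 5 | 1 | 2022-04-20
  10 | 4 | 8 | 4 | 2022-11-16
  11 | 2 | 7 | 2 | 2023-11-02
SELECT p.name, COUNT(DISTINCT c.product_id) AS distinct_product_count FROM orders c JOIN customers p ON c.customer_id = p.id GROUP BY p.id, p.name

Execution result:
name | distinct_product_count
Grace Miller | 3
David Smith | 2
Noah Smith | 2
David Garcia | 2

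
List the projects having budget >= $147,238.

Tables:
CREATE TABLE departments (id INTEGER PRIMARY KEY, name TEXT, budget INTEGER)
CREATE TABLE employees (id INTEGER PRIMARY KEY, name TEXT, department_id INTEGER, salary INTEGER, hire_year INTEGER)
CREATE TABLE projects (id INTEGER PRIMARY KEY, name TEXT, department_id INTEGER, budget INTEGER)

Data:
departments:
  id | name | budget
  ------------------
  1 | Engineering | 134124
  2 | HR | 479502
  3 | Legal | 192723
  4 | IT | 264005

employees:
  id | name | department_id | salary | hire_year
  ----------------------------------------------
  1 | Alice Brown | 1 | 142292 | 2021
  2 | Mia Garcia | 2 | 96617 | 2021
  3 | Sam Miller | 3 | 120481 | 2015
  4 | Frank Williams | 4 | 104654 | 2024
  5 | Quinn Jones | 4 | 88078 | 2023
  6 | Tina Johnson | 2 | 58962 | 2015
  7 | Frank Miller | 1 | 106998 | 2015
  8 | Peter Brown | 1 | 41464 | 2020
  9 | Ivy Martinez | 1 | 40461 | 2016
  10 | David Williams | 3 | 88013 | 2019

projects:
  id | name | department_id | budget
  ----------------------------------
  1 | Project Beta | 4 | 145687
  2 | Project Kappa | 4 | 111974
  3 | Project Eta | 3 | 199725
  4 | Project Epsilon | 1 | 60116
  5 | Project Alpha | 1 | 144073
SELECT name, budget FROM projects WHERE budget >= 147238

Execution result:
name | budget
Project Eta | 199725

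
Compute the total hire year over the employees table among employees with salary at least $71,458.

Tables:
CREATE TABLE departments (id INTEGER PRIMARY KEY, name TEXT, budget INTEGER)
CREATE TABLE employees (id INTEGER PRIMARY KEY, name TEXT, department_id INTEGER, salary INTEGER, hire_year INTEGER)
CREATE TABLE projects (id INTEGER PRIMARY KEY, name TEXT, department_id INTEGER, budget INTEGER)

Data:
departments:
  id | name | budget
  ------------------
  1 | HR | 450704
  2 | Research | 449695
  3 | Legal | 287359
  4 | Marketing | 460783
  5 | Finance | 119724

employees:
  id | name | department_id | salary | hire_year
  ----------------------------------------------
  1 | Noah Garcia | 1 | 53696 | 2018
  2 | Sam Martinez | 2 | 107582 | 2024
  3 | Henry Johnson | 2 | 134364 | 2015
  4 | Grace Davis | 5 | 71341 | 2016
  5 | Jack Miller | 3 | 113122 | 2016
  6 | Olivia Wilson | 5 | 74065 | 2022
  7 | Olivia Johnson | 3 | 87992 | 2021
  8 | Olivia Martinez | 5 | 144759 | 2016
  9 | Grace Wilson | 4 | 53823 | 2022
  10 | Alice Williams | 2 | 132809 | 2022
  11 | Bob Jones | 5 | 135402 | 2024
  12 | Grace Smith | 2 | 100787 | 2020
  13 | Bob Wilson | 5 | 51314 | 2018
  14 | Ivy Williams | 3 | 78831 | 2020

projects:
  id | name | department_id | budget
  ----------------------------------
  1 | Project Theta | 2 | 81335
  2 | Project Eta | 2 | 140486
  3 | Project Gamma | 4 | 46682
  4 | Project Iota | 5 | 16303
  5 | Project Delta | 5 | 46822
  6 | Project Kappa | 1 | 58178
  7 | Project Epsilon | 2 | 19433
SELECT SUM(hire_year) FROM employees WHERE salary >= 71458

Execution result:
20200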